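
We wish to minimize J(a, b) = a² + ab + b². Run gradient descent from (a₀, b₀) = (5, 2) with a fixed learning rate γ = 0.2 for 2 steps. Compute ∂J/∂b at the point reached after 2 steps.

0.72

∇J = (2a + b, a + 2b)
Step 1: at (5, 2), ∇J = (12, 9) → (5, 2) − 0.2·(12, 9) = (2.6, 0.2)
Step 2: at (2.6, 0.2), ∇J = (5.4, 3) → (2.6, 0.2) − 0.2·(5.4, 3) = (1.52, -0.4)
∂J/∂b at (1.52, -0.4) = 0.72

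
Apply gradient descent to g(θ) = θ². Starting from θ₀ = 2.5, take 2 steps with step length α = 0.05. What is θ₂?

2.025

g′(θ) = 2θ
Step 1: g′(2.5) = 5; θ₁ = 2.5 − 0.05·5 = 2.25
Step 2: g′(2.25) = 4.5; θ₂ = 2.25 − 0.05·4.5 = 2.025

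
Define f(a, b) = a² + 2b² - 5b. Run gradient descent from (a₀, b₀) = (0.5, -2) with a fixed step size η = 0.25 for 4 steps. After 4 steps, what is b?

1.25

∇f = (2a, 4b - 5)
Step 1: at (0.5, -2), ∇f = (1, -13) → (0.5, -2) − 0.25·(1, -13) = (0.25, 1.25)
Step 2: at (0.25, 1.25), ∇f = (0.5, 0) → (0.25, 1.25) − 0.25·(0.5, 0) = (0.125, 1.25)
Step 3: at (0.125, 1.25), ∇f = (0.25, 0) → (0.125, 1.25) − 0.25·(0.25, 0) = (0.0625, 1.25)
Step 4: at (0.0625, 1.25), ∇f = (0.125, 0) → (0.0625, 1.25) − 0.25·(0.125, 0) = (0.03125, 1.25)
b = 1.25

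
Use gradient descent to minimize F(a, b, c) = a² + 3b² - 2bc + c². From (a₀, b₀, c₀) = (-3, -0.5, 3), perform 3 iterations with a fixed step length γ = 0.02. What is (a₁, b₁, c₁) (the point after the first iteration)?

∇F = (2a, 6b - 2c, -2b + 2c)
(a₁, b₁, c₁) = (-3, -0.5, 3) − 0.02·(-6, -9, 7) = (-2.88, -0.32, 2.86)

(-2.88, -0.32, 2.86)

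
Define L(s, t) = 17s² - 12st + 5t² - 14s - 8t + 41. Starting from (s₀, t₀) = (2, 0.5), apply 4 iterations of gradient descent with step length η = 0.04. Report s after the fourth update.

1.12675328

∇L = (34s - 12t - 14, -12s + 10t - 8)
Step 1: at (2, 0.5), ∇L = (48, -27) → (2, 0.5) − 0.04·(48, -27) = (0.08, 1.58)
Step 2: at (0.08, 1.58), ∇L = (-30.24, 6.84) → (0.08, 1.58) − 0.04·(-30.24, 6.84) = (1.2896, 1.3064)
Step 3: at (1.2896, 1.3064), ∇L = (14.1696, -10.4112) → (1.2896, 1.3064) − 0.04·(14.1696, -10.4112) = (0.722816, 1.722848)
Step 4: at (0.722816, 1.722848), ∇L = (-10.098432, 0.554688) → (0.722816, 1.722848) − 0.04·(-10.098432, 0.554688) = (1.12675328, 1.70066048)
s = 1.12675328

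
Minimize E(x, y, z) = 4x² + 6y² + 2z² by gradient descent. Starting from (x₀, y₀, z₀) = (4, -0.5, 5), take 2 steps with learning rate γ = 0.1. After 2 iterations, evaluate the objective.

6.5848

∇E = (8x, 12y, 4z)
Step 1: at (4, -0.5, 5), ∇E = (32, -6, 20) → (4, -0.5, 5) − 0.1·(32, -6, 20) = (0.8, 0.1, 3)
Step 2: at (0.8, 0.1, 3), ∇E = (6.4, 1.2, 12) → (0.8, 0.1, 3) − 0.1·(6.4, 1.2, 12) = (0.16, -0.02, 1.8)
E(0.16, -0.02, 1.8) = 6.5848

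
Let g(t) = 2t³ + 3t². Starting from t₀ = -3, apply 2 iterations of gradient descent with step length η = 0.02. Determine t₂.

g′(t) = 6t² + 6t
t₁ = -3 − 0.02·36 = -3.72
t₂ = -3.72 − 0.02·60.7104 = -4.934208

-4.934208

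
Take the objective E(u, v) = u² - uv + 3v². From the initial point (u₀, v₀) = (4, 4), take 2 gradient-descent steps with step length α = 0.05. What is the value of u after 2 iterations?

∇E = (2u - v, -u + 6v)
Step 1: at (4, 4), ∇E = (4, 20) → (4, 4) − 0.05·(4, 20) = (3.8, 3)
Step 2: at (3.8, 3), ∇E = (4.6, 14.2) → (3.8, 3) − 0.05·(4.6, 14.2) = (3.57, 2.29)
u = 3.57

3.57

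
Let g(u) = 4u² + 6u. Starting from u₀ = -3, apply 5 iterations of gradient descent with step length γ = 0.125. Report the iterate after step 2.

-0.75

g′(u) = 8u + 6
Step 1: g′(-3) = -18; u₁ = -3 − 0.125·(-18) = -0.75
Step 2: g′(-0.75) = 0; u₂ = -0.75 − 0.125·0 = -0.75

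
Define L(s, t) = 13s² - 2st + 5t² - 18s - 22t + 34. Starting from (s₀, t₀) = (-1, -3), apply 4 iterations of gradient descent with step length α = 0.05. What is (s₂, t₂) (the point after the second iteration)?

∇L = (26s - 2t - 18, -2s + 10t - 22)
(s₁, t₁) = (-1, -3) − 0.05·(-38, -50) = (0.9, -0.5)
(s₂, t₂) = (0.9, -0.5) − 0.05·(6.4, -28.8) = (0.58, 0.94)

(0.58, 0.94)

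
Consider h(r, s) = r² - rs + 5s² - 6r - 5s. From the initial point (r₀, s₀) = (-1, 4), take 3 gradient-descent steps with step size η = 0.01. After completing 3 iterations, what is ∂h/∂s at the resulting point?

25.935708

∇h = (2r - s - 6, -r + 10s - 5)
(r₁, s₁) = (-1, 4) − 0.01·(-12, 36) = (-0.88, 3.64)
(r₂, s₂) = (-0.88, 3.64) − 0.01·(-11.4, 32.28) = (-0.766, 3.3172)
(r₃, s₃) = (-0.766, 3.3172) − 0.01·(-10.8492, 28.938) = (-0.657508, 3.02782)
∂h/∂s at (-0.657508, 3.02782) = 25.935708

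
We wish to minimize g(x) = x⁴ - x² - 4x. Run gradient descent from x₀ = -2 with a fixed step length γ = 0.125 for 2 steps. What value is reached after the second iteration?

-1

g′(x) = 4x³ - 2x - 4
Step 1: g′(-2) = -32; x₁ = -2 − 0.125·(-32) = 2
Step 2: g′(2) = 24; x₂ = 2 − 0.125·24 = -1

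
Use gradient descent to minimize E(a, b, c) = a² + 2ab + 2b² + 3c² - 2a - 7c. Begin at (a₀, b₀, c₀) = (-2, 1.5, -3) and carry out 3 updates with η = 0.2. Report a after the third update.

-0.44

∇E = (2a + 2b - 2, 2a + 4b, 6c - 7)
(a₁, b₁, c₁) = (-2, 1.5, -3) − 0.2·(-3, 2, -25) = (-1.4, 1.1, 2)
(a₂, b₂, c₂) = (-1.4, 1.1, 2) − 0.2·(-2.6, 1.6, 5) = (-0.88, 0.78, 1)
(a₃, b₃, c₃) = (-0.88, 0.78, 1) − 0.2·(-2.2, 1.36, -1) = (-0.44, 0.508, 1.2)
a = -0.44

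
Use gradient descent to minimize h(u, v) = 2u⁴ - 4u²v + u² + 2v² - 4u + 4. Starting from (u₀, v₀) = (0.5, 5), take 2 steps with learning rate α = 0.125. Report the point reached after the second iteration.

(-22.859375, 6.59375)

∇h = (8u³ - 8uv + 2u - 4, -4u² + 4v)
Step 1: at (0.5, 5), ∇h = (-22, 19) → (0.5, 5) − 0.125·(-22, 19) = (3.25, 2.625)
Step 2: at (3.25, 2.625), ∇h = (208.875, -31.75) → (3.25, 2.625) − 0.125·(208.875, -31.75) = (-22.859375, 6.59375)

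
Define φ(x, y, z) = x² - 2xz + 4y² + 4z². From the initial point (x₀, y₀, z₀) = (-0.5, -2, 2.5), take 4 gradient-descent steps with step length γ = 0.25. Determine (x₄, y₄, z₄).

(-1.25, -2, 4.28125)

∇φ = (2x - 2z, 8y, -2x + 8z)
Step 1: at (-0.5, -2, 2.5), ∇φ = (-6, -16, 21) → (-0.5, -2, 2.5) − 0.25·(-6, -16, 21) = (1, 2, -2.75)
Step 2: at (1, 2, -2.75), ∇φ = (7.5, 16, -24) → (1, 2, -2.75) − 0.25·(7.5, 16, -24) = (-0.875, -2, 3.25)
Step 3: at (-0.875, -2, 3.25), ∇φ = (-8.25, -16, 27.75) → (-0.875, -2, 3.25) − 0.25·(-8.25, -16, 27.75) = (1.1875, 2, -3.6875)
Step 4: at (1.1875, 2, -3.6875), ∇φ = (9.75, 16, -31.875) → (1.1875, 2, -3.6875) − 0.25·(9.75, 16, -31.875) = (-1.25, -2, 4.28125)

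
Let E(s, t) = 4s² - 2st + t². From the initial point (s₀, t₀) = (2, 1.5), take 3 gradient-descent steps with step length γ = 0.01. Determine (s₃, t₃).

(1.640896, 1.521868)

∇E = (8s - 2t, -2s + 2t)
Step 1: at (2, 1.5), ∇E = (13, -1) → (2, 1.5) − 0.01·(13, -1) = (1.87, 1.51)
Step 2: at (1.87, 1.51), ∇E = (11.94, -0.72) → (1.87, 1.51) − 0.01·(11.94, -0.72) = (1.7506, 1.5172)
Step 3: at (1.7506, 1.5172), ∇E = (10.9704, -0.4668) → (1.7506, 1.5172) − 0.01·(10.9704, -0.4668) = (1.640896, 1.521868)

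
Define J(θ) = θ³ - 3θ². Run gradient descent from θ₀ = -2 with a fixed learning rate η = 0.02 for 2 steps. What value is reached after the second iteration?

-3.146624

J′(θ) = 3θ² - 6θ
θ₁ = -2 − 0.02·24 = -2.48
θ₂ = -2.48 − 0.02·33.3312 = -3.146624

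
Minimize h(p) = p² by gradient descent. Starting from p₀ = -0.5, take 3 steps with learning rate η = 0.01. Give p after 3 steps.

-0.470596

h′(p) = 2p
Step 1: h′(-0.5) = -1; p₁ = -0.5 − 0.01·(-1) = -0.49
Step 2: h′(-0.49) = -0.98; p₂ = -0.49 − 0.01·(-0.98) = -0.4802
Step 3: h′(-0.4802) = -0.9604; p₃ = -0.4802 − 0.01·(-0.9604) = -0.470596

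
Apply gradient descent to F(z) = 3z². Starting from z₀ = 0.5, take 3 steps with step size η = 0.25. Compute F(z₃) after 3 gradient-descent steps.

F′(z) = 6z
z₁ = 0.5 − 0.25·3 = -0.25
z₂ = -0.25 − 0.25·(-1.5) = 0.125
z₃ = 0.125 − 0.25·0.75 = -0.0625
F(-0.0625) = 0.01171875

0.01171875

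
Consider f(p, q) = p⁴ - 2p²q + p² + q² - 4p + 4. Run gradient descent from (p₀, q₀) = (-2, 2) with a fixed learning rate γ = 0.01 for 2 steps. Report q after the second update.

∇f = (4p³ - 4pq + 2p - 4, -2p² + 2q)
Step 1: at (-2, 2), ∇f = (-24, -4) → (-2, 2) − 0.01·(-24, -4) = (-1.76, 2.04)
Step 2: at (-1.76, 2.04), ∇f = (-14.965504, -2.1152) → (-1.76, 2.04) − 0.01·(-14.965504, -2.1152) = (-1.61034496, 2.061152)
q = 2.061152

2.061152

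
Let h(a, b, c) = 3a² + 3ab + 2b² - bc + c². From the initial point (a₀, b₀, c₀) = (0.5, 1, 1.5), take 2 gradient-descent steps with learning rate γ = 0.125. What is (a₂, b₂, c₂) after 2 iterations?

∇h = (6a + 3b, 3a + 4b - c, -b + 2c)
(a₁, b₁, c₁) = (0.5, 1, 1.5) − 0.125·(6, 4, 2) = (-0.25, 0.5, 1.25)
(a₂, b₂, c₂) = (-0.25, 0.5, 1.25) − 0.125·(0, 0, 2) = (-0.25, 0.5, 1)

(-0.25, 0.5, 1)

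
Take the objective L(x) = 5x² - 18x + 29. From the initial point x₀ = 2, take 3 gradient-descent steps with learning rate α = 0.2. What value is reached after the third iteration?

1.6

L′(x) = 10x - 18
Step 1: L′(2) = 2; x₁ = 2 − 0.2·2 = 1.6
Step 2: L′(1.6) = -2; x₂ = 1.6 − 0.2·(-2) = 2
Step 3: L′(2) = 2; x₃ = 2 − 0.2·2 = 1.6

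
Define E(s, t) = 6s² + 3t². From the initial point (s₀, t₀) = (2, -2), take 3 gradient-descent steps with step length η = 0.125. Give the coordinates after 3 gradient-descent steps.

∇E = (12s, 6t)
(s₁, t₁) = (2, -2) − 0.125·(24, -12) = (-1, -0.5)
(s₂, t₂) = (-1, -0.5) − 0.125·(-12, -3) = (0.5, -0.125)
(s₃, t₃) = (0.5, -0.125) − 0.125·(6, -0.75) = (-0.25, -0.03125)

(-0.25, -0.03125)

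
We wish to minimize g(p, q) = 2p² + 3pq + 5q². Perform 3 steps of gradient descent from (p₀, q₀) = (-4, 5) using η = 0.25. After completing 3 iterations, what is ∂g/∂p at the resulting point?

-79.3125

∇g = (4p + 3q, 3p + 10q)
(p₁, q₁) = (-4, 5) − 0.25·(-1, 38) = (-3.75, -4.5)
(p₂, q₂) = (-3.75, -4.5) − 0.25·(-28.5, -56.25) = (3.375, 9.5625)
(p₃, q₃) = (3.375, 9.5625) − 0.25·(42.1875, 105.75) = (-7.171875, -16.875)
∂g/∂p at (-7.171875, -16.875) = -79.3125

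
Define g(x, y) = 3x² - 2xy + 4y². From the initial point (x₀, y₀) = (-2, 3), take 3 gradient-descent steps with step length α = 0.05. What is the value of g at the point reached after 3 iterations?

∇g = (6x - 2y, -2x + 8y)
Step 1: at (-2, 3), ∇g = (-18, 28) → (-2, 3) − 0.05·(-18, 28) = (-1.1, 1.6)
Step 2: at (-1.1, 1.6), ∇g = (-9.8, 15) → (-1.1, 1.6) − 0.05·(-9.8, 15) = (-0.61, 0.85)
Step 3: at (-0.61, 0.85), ∇g = (-5.36, 8.02) → (-0.61, 0.85) − 0.05·(-5.36, 8.02) = (-0.342, 0.449)
g(-0.342, 0.449) = 1.464412

1.464412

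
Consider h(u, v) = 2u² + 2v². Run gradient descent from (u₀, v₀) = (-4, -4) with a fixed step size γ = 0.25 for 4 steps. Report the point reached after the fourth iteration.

(0, 0)

∇h = (4u, 4v)
(u₁, v₁) = (-4, -4) − 0.25·(-16, -16) = (0, 0)
(u₂, v₂) = (0, 0) − 0.25·(0, 0) = (0, 0)
(u₃, v₃) = (0, 0) − 0.25·(0, 0) = (0, 0)
(u₄, v₄) = (0, 0) − 0.25·(0, 0) = (0, 0)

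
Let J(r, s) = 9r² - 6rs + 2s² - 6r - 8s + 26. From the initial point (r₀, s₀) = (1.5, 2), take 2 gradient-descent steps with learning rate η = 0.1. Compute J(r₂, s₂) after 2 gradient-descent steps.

∇J = (18r - 6s - 6, -6r + 4s - 8)
(r₁, s₁) = (1.5, 2) − 0.1·(9, -9) = (0.6, 2.9)
(r₂, s₂) = (0.6, 2.9) − 0.1·(-12.6, 0) = (1.86, 2.9)
J(1.86, 2.9) = 7.2324

7.2324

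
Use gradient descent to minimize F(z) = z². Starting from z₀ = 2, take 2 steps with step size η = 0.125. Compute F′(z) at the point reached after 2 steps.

F′(z) = 2z
z₁ = 2 − 0.125·4 = 1.5
z₂ = 1.5 − 0.125·3 = 1.125
F′(z) at (1.125) = 2.25

2.25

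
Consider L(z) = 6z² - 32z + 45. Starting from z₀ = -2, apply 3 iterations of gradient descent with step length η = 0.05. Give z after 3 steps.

2.368

L′(z) = 12z - 32
z₁ = -2 − 0.05·(-56) = 0.8
z₂ = 0.8 − 0.05·(-22.4) = 1.92
z₃ = 1.92 − 0.05·(-8.96) = 2.368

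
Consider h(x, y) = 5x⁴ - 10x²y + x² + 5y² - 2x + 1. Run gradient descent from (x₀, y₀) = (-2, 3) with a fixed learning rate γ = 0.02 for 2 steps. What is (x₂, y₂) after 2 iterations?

(-1.8753152, 2.79328)

∇h = (20x³ - 20xy + 2x - 2, -10x² + 10y)
Step 1: at (-2, 3), ∇h = (-46, -10) → (-2, 3) − 0.02·(-46, -10) = (-1.08, 3.2)
Step 2: at (-1.08, 3.2), ∇h = (39.76576, 20.336) → (-1.08, 3.2) − 0.02·(39.76576, 20.336) = (-1.8753152, 2.79328)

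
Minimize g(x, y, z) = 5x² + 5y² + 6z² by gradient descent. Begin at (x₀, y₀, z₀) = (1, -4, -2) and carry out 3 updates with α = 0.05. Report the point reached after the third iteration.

(0.125, -0.5, -0.128)

∇g = (10x, 10y, 12z)
(x₁, y₁, z₁) = (1, -4, -2) − 0.05·(10, -40, -24) = (0.5, -2, -0.8)
(x₂, y₂, z₂) = (0.5, -2, -0.8) − 0.05·(5, -20, -9.6) = (0.25, -1, -0.32)
(x₃, y₃, z₃) = (0.25, -1, -0.32) − 0.05·(2.5, -10, -3.84) = (0.125, -0.5, -0.128)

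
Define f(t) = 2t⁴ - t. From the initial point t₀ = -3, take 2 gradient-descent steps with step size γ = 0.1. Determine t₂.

f′(t) = 8t³ - 1
t₁ = -3 − 0.1·(-217) = 18.7
t₂ = 18.7 − 0.1·52312.624 = -5212.5624

-5212.5624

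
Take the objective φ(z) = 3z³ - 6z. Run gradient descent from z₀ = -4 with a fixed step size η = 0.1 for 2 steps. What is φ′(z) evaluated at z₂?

822766.356624

φ′(z) = 9z² - 6
z₁ = -4 − 0.1·138 = -17.8
z₂ = -17.8 − 0.1·2845.56 = -302.356
φ′(z) at (-302.356) = 822766.356624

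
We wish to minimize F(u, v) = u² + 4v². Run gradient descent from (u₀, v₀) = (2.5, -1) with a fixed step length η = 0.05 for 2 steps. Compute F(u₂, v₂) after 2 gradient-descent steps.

∇F = (2u, 8v)
(u₁, v₁) = (2.5, -1) − 0.05·(5, -8) = (2.25, -0.6)
(u₂, v₂) = (2.25, -0.6) − 0.05·(4.5, -4.8) = (2.025, -0.36)
F(2.025, -0.36) = 4.619025

4.619025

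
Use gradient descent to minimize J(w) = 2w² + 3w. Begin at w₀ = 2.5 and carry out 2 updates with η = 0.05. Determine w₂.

J′(w) = 4w + 3
w₁ = 2.5 − 0.05·13 = 1.85
w₂ = 1.85 − 0.05·10.4 = 1.33

1.33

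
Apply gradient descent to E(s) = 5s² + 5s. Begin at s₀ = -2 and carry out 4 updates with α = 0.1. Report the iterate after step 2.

E′(s) = 10s + 5
s₁ = -2 − 0.1·(-15) = -0.5
s₂ = -0.5 − 0.1·0 = -0.5

-0.5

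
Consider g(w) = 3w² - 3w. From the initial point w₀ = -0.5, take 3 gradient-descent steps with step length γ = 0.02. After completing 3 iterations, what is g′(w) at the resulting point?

g′(w) = 6w - 3
w₁ = -0.5 − 0.02·(-6) = -0.38
w₂ = -0.38 − 0.02·(-5.28) = -0.2744
w₃ = -0.2744 − 0.02·(-4.6464) = -0.181472
g′(w) at (-0.181472) = -4.088832

-4.088832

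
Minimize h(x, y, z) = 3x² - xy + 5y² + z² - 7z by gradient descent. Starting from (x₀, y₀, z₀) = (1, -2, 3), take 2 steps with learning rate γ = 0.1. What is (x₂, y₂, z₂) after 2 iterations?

∇h = (6x - y, -x + 10y, 2z - 7)
(x₁, y₁, z₁) = (1, -2, 3) − 0.1·(8, -21, -1) = (0.2, 0.1, 3.1)
(x₂, y₂, z₂) = (0.2, 0.1, 3.1) − 0.1·(1.1, 0.8, -0.8) = (0.09, 0.02, 3.18)

(0.09, 0.02, 3.18)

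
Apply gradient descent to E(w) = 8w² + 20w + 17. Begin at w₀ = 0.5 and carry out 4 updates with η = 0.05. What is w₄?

-1.2472

E′(w) = 16w + 20
Step 1: E′(0.5) = 28; w₁ = 0.5 − 0.05·28 = -0.9
Step 2: E′(-0.9) = 5.6; w₂ = -0.9 − 0.05·5.6 = -1.18
Step 3: E′(-1.18) = 1.12; w₃ = -1.18 − 0.05·1.12 = -1.236
Step 4: E′(-1.236) = 0.224; w₄ = -1.236 − 0.05·0.224 = -1.2472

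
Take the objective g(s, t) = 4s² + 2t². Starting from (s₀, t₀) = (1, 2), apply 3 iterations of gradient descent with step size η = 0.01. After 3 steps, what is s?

∇g = (8s, 4t)
Step 1: at (1, 2), ∇g = (8, 8) → (1, 2) − 0.01·(8, 8) = (0.92, 1.92)
Step 2: at (0.92, 1.92), ∇g = (7.36, 7.68) → (0.92, 1.92) − 0.01·(7.36, 7.68) = (0.8464, 1.8432)
Step 3: at (0.8464, 1.8432), ∇g = (6.7712, 7.3728) → (0.8464, 1.8432) − 0.01·(6.7712, 7.3728) = (0.778688, 1.769472)
s = 0.778688

0.778688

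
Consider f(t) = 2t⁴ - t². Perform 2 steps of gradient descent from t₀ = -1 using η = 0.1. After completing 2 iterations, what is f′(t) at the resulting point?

f′(t) = 8t³ - 2t
Step 1: f′(-1) = -6; t₁ = -1 − 0.1·(-6) = -0.4
Step 2: f′(-0.4) = 0.288; t₂ = -0.4 − 0.1·0.288 = -0.4288
f′(t) at (-0.4288) = 0.226854273024

0.226854273024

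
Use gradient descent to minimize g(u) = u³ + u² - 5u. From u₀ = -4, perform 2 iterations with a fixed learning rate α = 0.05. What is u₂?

g′(u) = 3u² + 2u - 5
u₁ = -4 − 0.05·35 = -5.75
u₂ = -5.75 − 0.05·82.6875 = -9.884375

-9.884375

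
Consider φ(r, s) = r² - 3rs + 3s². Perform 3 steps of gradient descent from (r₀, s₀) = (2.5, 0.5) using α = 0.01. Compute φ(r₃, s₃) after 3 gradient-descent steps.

∇φ = (2r - 3s, -3r + 6s)
Step 1: at (2.5, 0.5), ∇φ = (3.5, -4.5) → (2.5, 0.5) − 0.01·(3.5, -4.5) = (2.465, 0.545)
Step 2: at (2.465, 0.545), ∇φ = (3.295, -4.125) → (2.465, 0.545) − 0.01·(3.295, -4.125) = (2.43205, 0.58625)
Step 3: at (2.43205, 0.58625), ∇φ = (3.10535, -3.77865) → (2.43205, 0.58625) − 0.01·(3.10535, -3.77865) = (2.4009965, 0.6240365)
φ(2.4009965, 0.6240365) = 2.43812049589225

2.43812049589225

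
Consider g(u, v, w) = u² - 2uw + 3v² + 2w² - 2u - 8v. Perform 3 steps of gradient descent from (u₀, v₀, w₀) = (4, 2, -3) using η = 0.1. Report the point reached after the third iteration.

∇g = (2u - 2w - 2, 6v - 8, -2u + 4w)
(u₁, v₁, w₁) = (4, 2, -3) − 0.1·(12, 4, -20) = (2.8, 1.6, -1)
(u₂, v₂, w₂) = (2.8, 1.6, -1) − 0.1·(5.6, 1.6, -9.6) = (2.24, 1.44, -0.04)
(u₃, v₃, w₃) = (2.24, 1.44, -0.04) − 0.1·(2.56, 0.64, -4.64) = (1.984, 1.376, 0.424)

(1.984, 1.376, 0.424)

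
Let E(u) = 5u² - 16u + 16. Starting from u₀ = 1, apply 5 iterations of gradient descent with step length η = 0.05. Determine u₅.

1.58125

E′(u) = 10u - 16
Step 1: E′(1) = -6; u₁ = 1 − 0.05·(-6) = 1.3
Step 2: E′(1.3) = -3; u₂ = 1.3 − 0.05·(-3) = 1.45
Step 3: E′(1.45) = -1.5; u₃ = 1.45 − 0.05·(-1.5) = 1.525
Step 4: E′(1.525) = -0.75; u₄ = 1.525 − 0.05·(-0.75) = 1.5625
Step 5: E′(1.5625) = -0.375; u₅ = 1.5625 − 0.05·(-0.375) = 1.58125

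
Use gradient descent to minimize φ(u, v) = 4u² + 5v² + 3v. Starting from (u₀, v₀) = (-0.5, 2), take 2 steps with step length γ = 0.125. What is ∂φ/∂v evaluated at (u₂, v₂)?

∇φ = (8u, 10v + 3)
Step 1: at (-0.5, 2), ∇φ = (-4, 23) → (-0.5, 2) − 0.125·(-4, 23) = (0, -0.875)
Step 2: at (0, -0.875), ∇φ = (0, -5.75) → (0, -0.875) − 0.125·(0, -5.75) = (0, -0.15625)
∂φ/∂v at (0, -0.15625) = 1.4375

1.4375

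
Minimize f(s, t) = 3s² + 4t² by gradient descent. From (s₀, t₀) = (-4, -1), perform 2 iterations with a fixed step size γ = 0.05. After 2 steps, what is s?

-1.96

∇f = (6s, 8t)
Step 1: at (-4, -1), ∇f = (-24, -8) → (-4, -1) − 0.05·(-24, -8) = (-2.8, -0.6)
Step 2: at (-2.8, -0.6), ∇f = (-16.8, -4.8) → (-2.8, -0.6) − 0.05·(-16.8, -4.8) = (-1.96, -0.36)
s = -1.96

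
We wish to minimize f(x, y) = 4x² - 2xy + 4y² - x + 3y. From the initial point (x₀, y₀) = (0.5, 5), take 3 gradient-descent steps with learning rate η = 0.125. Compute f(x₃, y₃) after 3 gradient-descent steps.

-0.53955078125

∇f = (8x - 2y - 1, -2x + 8y + 3)
Step 1: at (0.5, 5), ∇f = (-7, 42) → (0.5, 5) − 0.125·(-7, 42) = (1.375, -0.25)
Step 2: at (1.375, -0.25), ∇f = (10.5, -1.75) → (1.375, -0.25) − 0.125·(10.5, -1.75) = (0.0625, -0.03125)
Step 3: at (0.0625, -0.03125), ∇f = (-0.4375, 2.625) → (0.0625, -0.03125) − 0.125·(-0.4375, 2.625) = (0.1171875, -0.359375)
f(0.1171875, -0.359375) = -0.53955078125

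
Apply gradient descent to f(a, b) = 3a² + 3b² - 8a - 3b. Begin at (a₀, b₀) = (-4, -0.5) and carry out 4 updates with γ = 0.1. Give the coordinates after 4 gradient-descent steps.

∇f = (6a - 8, 6b - 3)
Step 1: at (-4, -0.5), ∇f = (-32, -6) → (-4, -0.5) − 0.1·(-32, -6) = (-0.8, 0.1)
Step 2: at (-0.8, 0.1), ∇f = (-12.8, -2.4) → (-0.8, 0.1) − 0.1·(-12.8, -2.4) = (0.48, 0.34)
Step 3: at (0.48, 0.34), ∇f = (-5.12, -0.96) → (0.48, 0.34) − 0.1·(-5.12, -0.96) = (0.992, 0.436)
Step 4: at (0.992, 0.436), ∇f = (-2.048, -0.384) → (0.992, 0.436) − 0.1·(-2.048, -0.384) = (1.1968, 0.4744)

(1.1968, 0.4744)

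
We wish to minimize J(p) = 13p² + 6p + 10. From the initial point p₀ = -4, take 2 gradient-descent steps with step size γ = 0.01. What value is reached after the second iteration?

J′(p) = 26p + 6
p₁ = -4 − 0.01·(-98) = -3.02
p₂ = -3.02 − 0.01·(-72.52) = -2.2948

-2.2948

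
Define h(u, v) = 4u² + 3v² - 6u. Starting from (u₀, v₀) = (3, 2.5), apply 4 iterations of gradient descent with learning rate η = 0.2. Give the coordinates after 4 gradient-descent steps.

∇h = (8u - 6, 6v)
Step 1: at (3, 2.5), ∇h = (18, 15) → (3, 2.5) − 0.2·(18, 15) = (-0.6, -0.5)
Step 2: at (-0.6, -0.5), ∇h = (-10.8, -3) → (-0.6, -0.5) − 0.2·(-10.8, -3) = (1.56, 0.1)
Step 3: at (1.56, 0.1), ∇h = (6.48, 0.6) → (1.56, 0.1) − 0.2·(6.48, 0.6) = (0.264, -0.02)
Step 4: at (0.264, -0.02), ∇h = (-3.888, -0.12) → (0.264, -0.02) − 0.2·(-3.888, -0.12) = (1.0416, 0.004)

(1.0416, 0.004)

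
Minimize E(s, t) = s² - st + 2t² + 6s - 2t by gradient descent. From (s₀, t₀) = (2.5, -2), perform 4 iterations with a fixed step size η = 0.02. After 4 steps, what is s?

1.54801128

∇E = (2s - t + 6, -s + 4t - 2)
Step 1: at (2.5, -2), ∇E = (13, -12.5) → (2.5, -2) − 0.02·(13, -12.5) = (2.24, -1.75)
Step 2: at (2.24, -1.75), ∇E = (12.23, -11.24) → (2.24, -1.75) − 0.02·(12.23, -11.24) = (1.9954, -1.5252)
Step 3: at (1.9954, -1.5252), ∇E = (11.516, -10.0962) → (1.9954, -1.5252) − 0.02·(11.516, -10.0962) = (1.76508, -1.323276)
Step 4: at (1.76508, -1.323276), ∇E = (10.853436, -9.058184) → (1.76508, -1.323276) − 0.02·(10.853436, -9.058184) = (1.54801128, -1.14211232)
s = 1.54801128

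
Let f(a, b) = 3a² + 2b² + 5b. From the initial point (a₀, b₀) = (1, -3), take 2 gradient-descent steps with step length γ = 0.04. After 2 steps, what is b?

-2.4848

∇f = (6a, 4b + 5)
Step 1: at (1, -3), ∇f = (6, -7) → (1, -3) − 0.04·(6, -7) = (0.76, -2.72)
Step 2: at (0.76, -2.72), ∇f = (4.56, -5.88) → (0.76, -2.72) − 0.04·(4.56, -5.88) = (0.5776, -2.4848)
b = -2.4848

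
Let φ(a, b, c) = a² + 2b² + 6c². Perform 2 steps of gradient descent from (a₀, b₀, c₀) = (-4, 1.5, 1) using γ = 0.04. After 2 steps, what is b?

1.0584

∇φ = (2a, 4b, 12c)
(a₁, b₁, c₁) = (-4, 1.5, 1) − 0.04·(-8, 6, 12) = (-3.68, 1.26, 0.52)
(a₂, b₂, c₂) = (-3.68, 1.26, 0.52) − 0.04·(-7.36, 5.04, 6.24) = (-3.3856, 1.0584, 0.2704)
b = 1.0584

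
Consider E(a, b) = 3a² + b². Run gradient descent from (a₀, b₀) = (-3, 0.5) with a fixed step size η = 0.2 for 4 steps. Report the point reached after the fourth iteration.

(-0.0048, 0.0648)

∇E = (6a, 2b)
(a₁, b₁) = (-3, 0.5) − 0.2·(-18, 1) = (0.6, 0.3)
(a₂, b₂) = (0.6, 0.3) − 0.2·(3.6, 0.6) = (-0.12, 0.18)
(a₃, b₃) = (-0.12, 0.18) − 0.2·(-0.72, 0.36) = (0.024, 0.108)
(a₄, b₄) = (0.024, 0.108) − 0.2·(0.144, 0.216) = (-0.0048, 0.0648)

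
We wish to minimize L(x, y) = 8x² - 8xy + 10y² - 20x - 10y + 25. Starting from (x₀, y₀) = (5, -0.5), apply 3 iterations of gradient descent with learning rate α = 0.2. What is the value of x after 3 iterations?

∇L = (16x - 8y - 20, -8x + 20y - 10)
(x₁, y₁) = (5, -0.5) − 0.2·(64, -60) = (-7.8, 11.5)
(x₂, y₂) = (-7.8, 11.5) − 0.2·(-236.8, 282.4) = (39.56, -44.98)
(x₃, y₃) = (39.56, -44.98) − 0.2·(972.8, -1226.08) = (-155, 200.236)
x = -155

-155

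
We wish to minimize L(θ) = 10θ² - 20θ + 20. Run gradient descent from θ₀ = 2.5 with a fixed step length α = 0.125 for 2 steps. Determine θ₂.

4.375

L′(θ) = 20θ - 20
θ₁ = 2.5 − 0.125·30 = -1.25
θ₂ = -1.25 − 0.125·(-45) = 4.375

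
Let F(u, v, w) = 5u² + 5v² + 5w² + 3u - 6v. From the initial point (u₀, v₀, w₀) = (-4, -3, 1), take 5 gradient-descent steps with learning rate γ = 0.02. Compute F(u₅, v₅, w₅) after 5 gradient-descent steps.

12.5944807168

∇F = (10u + 3, 10v - 6, 10w)
Step 1: at (-4, -3, 1), ∇F = (-37, -36, 10) → (-4, -3, 1) − 0.02·(-37, -36, 10) = (-3.26, -2.28, 0.8)
Step 2: at (-3.26, -2.28, 0.8), ∇F = (-29.6, -28.8, 8) → (-3.26, -2.28, 0.8) − 0.02·(-29.6, -28.8, 8) = (-2.668, -1.704, 0.64)
Step 3: at (-2.668, -1.704, 0.64), ∇F = (-23.68, -23.04, 6.4) → (-2.668, -1.704, 0.64) − 0.02·(-23.68, -23.04, 6.4) = (-2.1944, -1.2432, 0.512)
Step 4: at (-2.1944, -1.2432, 0.512), ∇F = (-18.944, -18.432, 5.12) → (-2.1944, -1.2432, 0.512) − 0.02·(-18.944, -18.432, 5.12) = (-1.81552, -0.87456, 0.4096)
Step 5: at (-1.81552, -0.87456, 0.4096), ∇F = (-15.1552, -14.7456, 4.096) → (-1.81552, -0.87456, 0.4096) − 0.02·(-15.1552, -14.7456, 4.096) = (-1.512416, -0.579648, 0.32768)
F(-1.512416, -0.579648, 0.32768) = 12.5944807168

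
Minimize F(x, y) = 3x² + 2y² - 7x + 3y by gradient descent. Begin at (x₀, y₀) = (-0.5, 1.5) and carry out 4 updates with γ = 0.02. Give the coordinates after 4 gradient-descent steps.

(0.1671744, 0.86188416)

∇F = (6x - 7, 4y + 3)
(x₁, y₁) = (-0.5, 1.5) − 0.02·(-10, 9) = (-0.3, 1.32)
(x₂, y₂) = (-0.3, 1.32) − 0.02·(-8.8, 8.28) = (-0.124, 1.1544)
(x₃, y₃) = (-0.124, 1.1544) − 0.02·(-7.744, 7.6176) = (0.03088, 1.002048)
(x₄, y₄) = (0.03088, 1.002048) − 0.02·(-6.81472, 7.008192) = (0.1671744, 0.86188416)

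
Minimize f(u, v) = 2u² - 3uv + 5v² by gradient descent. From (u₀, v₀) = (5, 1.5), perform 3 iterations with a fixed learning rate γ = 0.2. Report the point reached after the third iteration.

(0.04, 1.128)

∇f = (4u - 3v, -3u + 10v)
(u₁, v₁) = (5, 1.5) − 0.2·(15.5, 0) = (1.9, 1.5)
(u₂, v₂) = (1.9, 1.5) − 0.2·(3.1, 9.3) = (1.28, -0.36)
(u₃, v₃) = (1.28, -0.36) − 0.2·(6.2, -7.44) = (0.04, 1.128)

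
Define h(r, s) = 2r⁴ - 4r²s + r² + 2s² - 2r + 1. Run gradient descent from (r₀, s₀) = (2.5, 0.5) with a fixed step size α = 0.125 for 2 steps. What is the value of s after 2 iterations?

∇h = (8r³ - 8rs + 2r - 2, -4r² + 4s)
(r₁, s₁) = (2.5, 0.5) − 0.125·(118, -23) = (-12.25, 3.375)
(r₂, s₂) = (-12.25, 3.375) − 0.125·(-14401.875, -586.75) = (1787.984375, 76.71875)
s = 76.71875

76.71875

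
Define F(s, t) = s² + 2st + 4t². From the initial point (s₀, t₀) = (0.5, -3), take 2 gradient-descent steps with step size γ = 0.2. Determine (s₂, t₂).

∇F = (2s + 2t, 2s + 8t)
(s₁, t₁) = (0.5, -3) − 0.2·(-5, -23) = (1.5, 1.6)
(s₂, t₂) = (1.5, 1.6) − 0.2·(6.2, 15.8) = (0.26, -1.56)

(0.26, -1.56)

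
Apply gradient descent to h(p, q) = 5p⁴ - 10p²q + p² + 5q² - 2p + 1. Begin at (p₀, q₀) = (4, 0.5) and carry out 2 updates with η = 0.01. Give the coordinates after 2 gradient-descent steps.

(109.3597472, 9.00216)

∇h = (20p³ - 20pq + 2p - 2, -10p² + 10q)
(p₁, q₁) = (4, 0.5) − 0.01·(1246, -155) = (-8.46, 2.05)
(p₂, q₂) = (-8.46, 2.05) − 0.01·(-11781.97472, -695.216) = (109.3597472, 9.00216)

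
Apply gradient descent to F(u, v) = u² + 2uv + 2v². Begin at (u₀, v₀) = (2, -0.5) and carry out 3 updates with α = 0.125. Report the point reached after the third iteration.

∇F = (2u + 2v, 2u + 4v)
(u₁, v₁) = (2, -0.5) − 0.125·(3, 2) = (1.625, -0.75)
(u₂, v₂) = (1.625, -0.75) − 0.125·(1.75, 0.25) = (1.40625, -0.78125)
(u₃, v₃) = (1.40625, -0.78125) − 0.125·(1.25, -0.3125) = (1.25, -0.7421875)

(1.25, -0.7421875)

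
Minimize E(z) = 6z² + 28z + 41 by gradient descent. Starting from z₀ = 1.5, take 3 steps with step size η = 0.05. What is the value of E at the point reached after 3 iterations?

8.694464

E′(z) = 12z + 28
z₁ = 1.5 − 0.05·46 = -0.8
z₂ = -0.8 − 0.05·18.4 = -1.72
z₃ = -1.72 − 0.05·7.36 = -2.088
E(-2.088) = 8.694464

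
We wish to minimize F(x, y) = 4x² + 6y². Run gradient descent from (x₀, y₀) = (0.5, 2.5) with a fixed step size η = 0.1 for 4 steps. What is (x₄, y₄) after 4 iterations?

∇F = (8x, 12y)
Step 1: at (0.5, 2.5), ∇F = (4, 30) → (0.5, 2.5) − 0.1·(4, 30) = (0.1, -0.5)
Step 2: at (0.1, -0.5), ∇F = (0.8, -6) → (0.1, -0.5) − 0.1·(0.8, -6) = (0.02, 0.1)
Step 3: at (0.02, 0.1), ∇F = (0.16, 1.2) → (0.02, 0.1) − 0.1·(0.16, 1.2) = (0.004, -0.02)
Step 4: at (0.004, -0.02), ∇F = (0.032, -0.24) → (0.004, -0.02) − 0.1·(0.032, -0.24) = (0.0008, 0.004)

(0.0008, 0.004)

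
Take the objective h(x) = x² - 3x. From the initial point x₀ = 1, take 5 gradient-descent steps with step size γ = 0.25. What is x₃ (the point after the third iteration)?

h′(x) = 2x - 3
Step 1: h′(1) = -1; x₁ = 1 − 0.25·(-1) = 1.25
Step 2: h′(1.25) = -0.5; x₂ = 1.25 − 0.25·(-0.5) = 1.375
Step 3: h′(1.375) = -0.25; x₃ = 1.375 − 0.25·(-0.25) = 1.4375

1.4375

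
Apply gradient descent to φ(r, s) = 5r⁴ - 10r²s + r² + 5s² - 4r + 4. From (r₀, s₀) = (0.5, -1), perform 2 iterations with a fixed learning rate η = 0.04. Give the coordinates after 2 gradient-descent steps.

∇φ = (20r³ - 20rs + 2r - 4, -10r² + 10s)
(r₁, s₁) = (0.5, -1) − 0.04·(9.5, -12.5) = (0.12, -0.5)
(r₂, s₂) = (0.12, -0.5) − 0.04·(-2.52544, -5.144) = (0.2210176, -0.29424)

(0.2210176, -0.29424)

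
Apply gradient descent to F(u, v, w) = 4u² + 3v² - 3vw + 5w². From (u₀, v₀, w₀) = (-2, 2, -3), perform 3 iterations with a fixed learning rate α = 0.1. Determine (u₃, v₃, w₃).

(-0.016, 0.047, 0.042)

∇F = (8u, 6v - 3w, -3v + 10w)
(u₁, v₁, w₁) = (-2, 2, -3) − 0.1·(-16, 21, -36) = (-0.4, -0.1, 0.6)
(u₂, v₂, w₂) = (-0.4, -0.1, 0.6) − 0.1·(-3.2, -2.4, 6.3) = (-0.08, 0.14, -0.03)
(u₃, v₃, w₃) = (-0.08, 0.14, -0.03) − 0.1·(-0.64, 0.93, -0.72) = (-0.016, 0.047, 0.042)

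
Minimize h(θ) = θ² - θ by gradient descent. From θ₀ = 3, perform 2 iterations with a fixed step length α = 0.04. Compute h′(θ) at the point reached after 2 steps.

h′(θ) = 2θ - 1
Step 1: h′(3) = 5; θ₁ = 3 − 0.04·5 = 2.8
Step 2: h′(2.8) = 4.6; θ₂ = 2.8 − 0.04·4.6 = 2.616
h′(θ) at (2.616) = 4.232

4.232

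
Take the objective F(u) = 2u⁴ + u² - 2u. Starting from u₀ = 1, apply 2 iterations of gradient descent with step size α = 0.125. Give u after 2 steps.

F′(u) = 8u³ + 2u - 2
u₁ = 1 − 0.125·8 = 0
u₂ = 0 − 0.125·(-2) = 0.25

0.25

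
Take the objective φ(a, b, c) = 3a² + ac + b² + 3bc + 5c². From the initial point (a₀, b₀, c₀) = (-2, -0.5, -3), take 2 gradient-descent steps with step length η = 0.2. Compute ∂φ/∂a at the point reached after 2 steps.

∇φ = (6a + c, 2b + 3c, a + 3b + 10c)
(a₁, b₁, c₁) = (-2, -0.5, -3) − 0.2·(-15, -10, -33.5) = (1, 1.5, 3.7)
(a₂, b₂, c₂) = (1, 1.5, 3.7) − 0.2·(9.7, 14.1, 42.5) = (-0.94, -1.32, -4.8)
∂φ/∂a at (-0.94, -1.32, -4.8) = -10.44

-10.44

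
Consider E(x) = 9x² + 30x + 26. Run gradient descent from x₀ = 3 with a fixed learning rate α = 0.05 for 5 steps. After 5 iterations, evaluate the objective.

E′(x) = 18x + 30
Step 1: E′(3) = 84; x₁ = 3 − 0.05·84 = -1.2
Step 2: E′(-1.2) = 8.4; x₂ = -1.2 − 0.05·8.4 = -1.62
Step 3: E′(-1.62) = 0.84; x₃ = -1.62 − 0.05·0.84 = -1.662
Step 4: E′(-1.662) = 0.084; x₄ = -1.662 − 0.05·0.084 = -1.6662
Step 5: E′(-1.6662) = 0.0084; x₅ = -1.6662 − 0.05·0.0084 = -1.66662
E(-1.66662) = 1.0000000196

1.0000000196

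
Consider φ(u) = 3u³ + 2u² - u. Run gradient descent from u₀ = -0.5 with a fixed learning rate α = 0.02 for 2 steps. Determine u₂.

-0.4685405

φ′(u) = 9u² + 4u - 1
u₁ = -0.5 − 0.02·(-0.75) = -0.485
u₂ = -0.485 − 0.02·(-0.822975) = -0.4685405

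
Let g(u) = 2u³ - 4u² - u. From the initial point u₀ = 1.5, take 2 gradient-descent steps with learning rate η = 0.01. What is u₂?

g′(u) = 6u² - 8u - 1
u₁ = 1.5 − 0.01·0.5 = 1.495
u₂ = 1.495 − 0.01·0.45015 = 1.4904985

1.4904985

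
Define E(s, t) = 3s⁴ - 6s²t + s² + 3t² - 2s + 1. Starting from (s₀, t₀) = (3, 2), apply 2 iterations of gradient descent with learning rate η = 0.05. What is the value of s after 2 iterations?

∇E = (12s³ - 12st + 2s - 2, -6s² + 6t)
Step 1: at (3, 2), ∇E = (256, -42) → (3, 2) − 0.05·(256, -42) = (-9.8, 4.1)
Step 2: at (-9.8, 4.1), ∇E = (-10833.744, -551.64) → (-9.8, 4.1) − 0.05·(-10833.744, -551.64) = (531.8872, 31.682)
s = 531.8872

531.8872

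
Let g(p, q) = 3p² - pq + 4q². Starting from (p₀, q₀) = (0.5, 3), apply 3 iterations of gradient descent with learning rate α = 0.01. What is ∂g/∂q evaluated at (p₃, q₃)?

∇g = (6p - q, -p + 8q)
(p₁, q₁) = (0.5, 3) − 0.01·(0, 23.5) = (0.5, 2.765)
(p₂, q₂) = (0.5, 2.765) − 0.01·(0.235, 21.62) = (0.49765, 2.5488)
(p₃, q₃) = (0.49765, 2.5488) − 0.01·(0.4371, 19.89275) = (0.493279, 2.3498725)
∂g/∂q at (0.493279, 2.3498725) = 18.305701

18.305701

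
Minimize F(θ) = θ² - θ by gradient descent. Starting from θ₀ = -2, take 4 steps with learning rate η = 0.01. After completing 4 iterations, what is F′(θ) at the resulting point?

F′(θ) = 2θ - 1
θ₁ = -2 − 0.01·(-5) = -1.95
θ₂ = -1.95 − 0.01·(-4.9) = -1.901
θ₃ = -1.901 − 0.01·(-4.802) = -1.85298
θ₄ = -1.85298 − 0.01·(-4.70596) = -1.8059204
F′(θ) at (-1.8059204) = -4.6118408

-4.6118408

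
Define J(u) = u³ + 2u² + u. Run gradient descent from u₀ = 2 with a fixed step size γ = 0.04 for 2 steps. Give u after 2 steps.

J′(u) = 3u² + 4u + 1
Step 1: J′(2) = 21; u₁ = 2 − 0.04·21 = 1.16
Step 2: J′(1.16) = 9.6768; u₂ = 1.16 − 0.04·9.6768 = 0.772928

0.772928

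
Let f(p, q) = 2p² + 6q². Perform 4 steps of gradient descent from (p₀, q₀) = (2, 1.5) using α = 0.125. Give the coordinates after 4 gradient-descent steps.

∇f = (4p, 12q)
(p₁, q₁) = (2, 1.5) − 0.125·(8, 18) = (1, -0.75)
(p₂, q₂) = (1, -0.75) − 0.125·(4, -9) = (0.5, 0.375)
(p₃, q₃) = (0.5, 0.375) − 0.125·(2, 4.5) = (0.25, -0.1875)
(p₄, q₄) = (0.25, -0.1875) − 0.125·(1, -2.25) = (0.125, 0.09375)

(0.125, 0.09375)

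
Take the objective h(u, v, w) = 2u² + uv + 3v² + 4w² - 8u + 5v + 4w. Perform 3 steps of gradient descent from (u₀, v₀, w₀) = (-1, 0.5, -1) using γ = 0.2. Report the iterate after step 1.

(1.3, -0.9, -0.2)

∇h = (4u + v - 8, u + 6v + 5, 8w + 4)
Step 1: at (-1, 0.5, -1), ∇h = (-11.5, 7, -4) → (-1, 0.5, -1) − 0.2·(-11.5, 7, -4) = (1.3, -0.9, -0.2)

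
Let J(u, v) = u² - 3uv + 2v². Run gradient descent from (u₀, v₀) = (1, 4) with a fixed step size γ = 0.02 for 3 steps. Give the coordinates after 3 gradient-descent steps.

(1.532112, 3.31436)

∇J = (2u - 3v, -3u + 4v)
(u₁, v₁) = (1, 4) − 0.02·(-10, 13) = (1.2, 3.74)
(u₂, v₂) = (1.2, 3.74) − 0.02·(-8.82, 11.36) = (1.3764, 3.5128)
(u₃, v₃) = (1.3764, 3.5128) − 0.02·(-7.7856, 9.922) = (1.532112, 3.31436)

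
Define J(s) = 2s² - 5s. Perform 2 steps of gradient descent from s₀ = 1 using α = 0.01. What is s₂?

J′(s) = 4s - 5
Step 1: J′(1) = -1; s₁ = 1 − 0.01·(-1) = 1.01
Step 2: J′(1.01) = -0.96; s₂ = 1.01 − 0.01·(-0.96) = 1.0196

1.0196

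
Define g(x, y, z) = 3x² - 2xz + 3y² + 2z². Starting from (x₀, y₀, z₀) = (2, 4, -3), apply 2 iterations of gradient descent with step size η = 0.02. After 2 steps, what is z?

-2.4

∇g = (6x - 2z, 6y, -2x + 4z)
(x₁, y₁, z₁) = (2, 4, -3) − 0.02·(18, 24, -16) = (1.64, 3.52, -2.68)
(x₂, y₂, z₂) = (1.64, 3.52, -2.68) − 0.02·(15.2, 21.12, -14) = (1.336, 3.0976, -2.4)
z = -2.4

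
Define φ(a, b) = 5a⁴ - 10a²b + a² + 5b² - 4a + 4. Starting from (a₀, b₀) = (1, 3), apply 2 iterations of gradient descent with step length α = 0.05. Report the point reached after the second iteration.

∇φ = (20a³ - 20ab + 2a - 4, -10a² + 10b)
(a₁, b₁) = (1, 3) − 0.05·(-42, 20) = (3.1, 2)
(a₂, b₂) = (3.1, 2) − 0.05·(474.02, -76.1) = (-20.601, 5.805)

(-20.601, 5.805)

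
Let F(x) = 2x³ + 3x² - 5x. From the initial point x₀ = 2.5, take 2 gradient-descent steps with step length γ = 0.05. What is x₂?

0.3328125

F′(x) = 6x² + 6x - 5
x₁ = 2.5 − 0.05·47.5 = 0.125
x₂ = 0.125 − 0.05·(-4.15625) = 0.3328125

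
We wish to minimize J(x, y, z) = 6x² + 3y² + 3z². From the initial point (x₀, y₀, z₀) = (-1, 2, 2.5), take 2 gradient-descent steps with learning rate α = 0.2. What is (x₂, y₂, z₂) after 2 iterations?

∇J = (12x, 6y, 6z)
(x₁, y₁, z₁) = (-1, 2, 2.5) − 0.2·(-12, 12, 15) = (1.4, -0.4, -0.5)
(x₂, y₂, z₂) = (1.4, -0.4, -0.5) − 0.2·(16.8, -2.4, -3) = (-1.96, 0.08, 0.1)

(-1.96, 0.08, 0.1)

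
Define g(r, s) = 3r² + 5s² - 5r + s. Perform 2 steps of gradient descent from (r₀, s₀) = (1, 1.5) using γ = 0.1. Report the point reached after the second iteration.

(0.86, -0.1)

∇g = (6r - 5, 10s + 1)
Step 1: at (1, 1.5), ∇g = (1, 16) → (1, 1.5) − 0.1·(1, 16) = (0.9, -0.1)
Step 2: at (0.9, -0.1), ∇g = (0.4, 0) → (0.9, -0.1) − 0.1·(0.4, 0) = (0.86, -0.1)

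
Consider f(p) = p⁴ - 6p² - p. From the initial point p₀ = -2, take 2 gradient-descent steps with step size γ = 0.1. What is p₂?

f′(p) = 4p³ - 12p - 1
Step 1: f′(-2) = -9; p₁ = -2 − 0.1·(-9) = -1.1
Step 2: f′(-1.1) = 6.876; p₂ = -1.1 − 0.1·6.876 = -1.7876

-1.7876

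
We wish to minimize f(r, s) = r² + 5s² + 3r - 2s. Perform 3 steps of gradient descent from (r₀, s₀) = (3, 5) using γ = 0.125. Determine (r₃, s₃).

∇f = (2r + 3, 10s - 2)
(r₁, s₁) = (3, 5) − 0.125·(9, 48) = (1.875, -1)
(r₂, s₂) = (1.875, -1) − 0.125·(6.75, -12) = (1.03125, 0.5)
(r₃, s₃) = (1.03125, 0.5) − 0.125·(5.0625, 3) = (0.3984375, 0.125)

(0.3984375, 0.125)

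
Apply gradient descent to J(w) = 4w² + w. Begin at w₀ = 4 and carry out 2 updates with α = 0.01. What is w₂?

3.3664

J′(w) = 8w + 1
w₁ = 4 − 0.01·33 = 3.67
w₂ = 3.67 − 0.01·30.36 = 3.3664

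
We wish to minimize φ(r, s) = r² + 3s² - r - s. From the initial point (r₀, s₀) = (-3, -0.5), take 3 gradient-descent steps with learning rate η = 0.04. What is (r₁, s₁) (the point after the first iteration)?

∇φ = (2r - 1, 6s - 1)
Step 1: at (-3, -0.5), ∇φ = (-7, -4) → (-3, -0.5) − 0.04·(-7, -4) = (-2.72, -0.34)

(-2.72, -0.34)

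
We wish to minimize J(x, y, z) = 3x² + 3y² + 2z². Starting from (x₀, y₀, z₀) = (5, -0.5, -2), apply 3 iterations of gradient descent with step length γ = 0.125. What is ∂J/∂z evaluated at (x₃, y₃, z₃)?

∇J = (6x, 6y, 4z)
(x₁, y₁, z₁) = (5, -0.5, -2) − 0.125·(30, -3, -8) = (1.25, -0.125, -1)
(x₂, y₂, z₂) = (1.25, -0.125, -1) − 0.125·(7.5, -0.75, -4) = (0.3125, -0.03125, -0.5)
(x₃, y₃, z₃) = (0.3125, -0.03125, -0.5) − 0.125·(1.875, -0.1875, -2) = (0.078125, -0.0078125, -0.25)
∂J/∂z at (0.078125, -0.0078125, -0.25) = -1

-1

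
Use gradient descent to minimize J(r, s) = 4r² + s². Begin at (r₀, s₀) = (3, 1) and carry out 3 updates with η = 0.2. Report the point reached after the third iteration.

∇J = (8r, 2s)
Step 1: at (3, 1), ∇J = (24, 2) → (3, 1) − 0.2·(24, 2) = (-1.8, 0.6)
Step 2: at (-1.8, 0.6), ∇J = (-14.4, 1.2) → (-1.8, 0.6) − 0.2·(-14.4, 1.2) = (1.08, 0.36)
Step 3: at (1.08, 0.36), ∇J = (8.64, 0.72) → (1.08, 0.36) − 0.2·(8.64, 0.72) = (-0.648, 0.216)

(-0.648, 0.216)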